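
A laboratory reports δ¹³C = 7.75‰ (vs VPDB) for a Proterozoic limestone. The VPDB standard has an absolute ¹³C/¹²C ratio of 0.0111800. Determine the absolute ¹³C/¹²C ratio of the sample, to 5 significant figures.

R_sample = R_standard × (δ¹³C/1000 + 1)
R_sample = 0.0111800 × (7.75/1000 + 1) = 0.0111800 × 1.007750
R_sample = 0.0112666

0.011267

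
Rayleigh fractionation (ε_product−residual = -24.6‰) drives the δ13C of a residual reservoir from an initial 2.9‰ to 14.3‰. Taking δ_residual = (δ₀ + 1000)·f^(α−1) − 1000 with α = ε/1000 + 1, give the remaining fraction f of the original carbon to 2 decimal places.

α − 1 = ε/1000 = -0.0246
(δ_res + 1000)/(δ₀ + 1000) = (14.3 + 1000)/(2.9 + 1000) = 1014.3/1002.9 = 1.011367
f = 1.011367^(1/-0.0246) = exp(ln(1.011367)/-0.0246) = exp(0.01130/-0.0246)
f = exp(-0.4595) = 0.6316

0.63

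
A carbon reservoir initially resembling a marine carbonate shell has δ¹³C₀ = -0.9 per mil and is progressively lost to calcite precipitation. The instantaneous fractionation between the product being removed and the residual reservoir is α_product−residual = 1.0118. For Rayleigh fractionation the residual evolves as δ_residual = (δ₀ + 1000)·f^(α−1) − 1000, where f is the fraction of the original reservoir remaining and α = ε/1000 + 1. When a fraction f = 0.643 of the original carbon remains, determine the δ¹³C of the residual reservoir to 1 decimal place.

-6.1 per mil

Rayleigh residual: δ_res = (δ₀ + 1000)·f^(α−1) − 1000
α − 1 = 0.01180
f^(α−1) = 0.643^(0.01180) = 0.994803
δ_res = (-0.9 + 1000) × 0.994803 − 1000 = 993.907 − 1000 = -6.09 per mil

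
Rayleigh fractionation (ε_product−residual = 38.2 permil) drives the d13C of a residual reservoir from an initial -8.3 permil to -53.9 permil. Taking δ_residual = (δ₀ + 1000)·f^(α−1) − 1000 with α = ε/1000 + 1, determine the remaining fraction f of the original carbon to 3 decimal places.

α − 1 = ε/1000 = 0.0382
(δ_res + 1000)/(δ₀ + 1000) = (-53.9 + 1000)/(-8.3 + 1000) = 946.1/991.7 = 0.954018
f = 0.954018^(1/0.0382) = exp(ln(0.954018)/0.0382) = exp(-0.04707/0.0382)
f = exp(-1.2323) = 0.2916

0.292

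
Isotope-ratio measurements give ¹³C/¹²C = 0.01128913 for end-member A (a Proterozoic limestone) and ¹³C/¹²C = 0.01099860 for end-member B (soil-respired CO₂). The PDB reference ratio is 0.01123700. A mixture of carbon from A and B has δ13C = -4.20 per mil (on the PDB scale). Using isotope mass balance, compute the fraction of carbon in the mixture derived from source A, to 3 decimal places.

δ_A = (0.01128913/0.01123700 − 1)×1000 = (1.004639 − 1)×1000 = 4.639 per mil
δ_B = (0.01099860/0.01123700 − 1)×1000 = (0.978784 − 1)×1000 = -21.216 per mil
f_A = (δ_mix − δ_B)/(δ_A − δ_B) = (-4.20 − (-21.216))/(4.639 − (-21.216))
f_A = 17.016 / 25.855 = 0.6581

0.658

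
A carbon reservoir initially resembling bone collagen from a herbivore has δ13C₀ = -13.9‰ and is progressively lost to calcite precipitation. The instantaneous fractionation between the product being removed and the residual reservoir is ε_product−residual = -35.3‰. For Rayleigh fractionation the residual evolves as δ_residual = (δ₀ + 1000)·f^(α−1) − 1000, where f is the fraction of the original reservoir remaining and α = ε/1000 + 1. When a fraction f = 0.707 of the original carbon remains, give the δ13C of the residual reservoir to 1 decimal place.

Rayleigh residual: δ_res = (δ₀ + 1000)·f^(α−1) − 1000
α = ε/1000 + 1 = 0.96470, so α − 1 = -0.03530
f^(α−1) = 0.707^(-0.03530) = 1.012315
δ_res = (-13.9 + 1000) × 1.012315 − 1000 = 998.243 − 1000 = -1.76‰

-1.8‰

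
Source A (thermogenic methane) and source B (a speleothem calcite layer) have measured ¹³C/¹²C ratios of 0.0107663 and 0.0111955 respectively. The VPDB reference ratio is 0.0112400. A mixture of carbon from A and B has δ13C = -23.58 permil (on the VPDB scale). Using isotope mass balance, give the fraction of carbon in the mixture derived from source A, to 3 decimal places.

δ_A = (0.0107663/0.0112400 − 1)×1000 = (0.957856 − 1)×1000 = -42.144 permil
δ_B = (0.0111955/0.0112400 − 1)×1000 = (0.996041 − 1)×1000 = -3.959 permil
f_A = (δ_mix − δ_B)/(δ_A − δ_B) = (-23.58 − (-3.959))/(-42.144 − (-3.959))
f_A = -19.621 / -38.185 = 0.5138

0.514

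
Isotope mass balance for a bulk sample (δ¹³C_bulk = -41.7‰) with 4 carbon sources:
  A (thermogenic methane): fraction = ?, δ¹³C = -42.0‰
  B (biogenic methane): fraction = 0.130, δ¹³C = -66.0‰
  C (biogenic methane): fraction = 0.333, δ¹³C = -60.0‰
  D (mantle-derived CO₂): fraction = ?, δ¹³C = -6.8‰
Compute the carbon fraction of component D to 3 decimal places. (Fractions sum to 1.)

0.267

Let f_D and f_A be the unknown fractions; fractions sum to 1 so f_D + f_A = 0.537.
Mass balance: Σ fᵢ·δᵢ = δ_bulk ⇒ f_D·(-6.8) + f_A·(-42.0) = -41.7 − (-28.560) = -13.140
Substitute f_A = 0.537 − f_D:
f_D·(-6.8 − -42.0) = -13.140 − 0.537×(-42.0) = 9.414
f_D = 9.414 / 35.2 = 0.2674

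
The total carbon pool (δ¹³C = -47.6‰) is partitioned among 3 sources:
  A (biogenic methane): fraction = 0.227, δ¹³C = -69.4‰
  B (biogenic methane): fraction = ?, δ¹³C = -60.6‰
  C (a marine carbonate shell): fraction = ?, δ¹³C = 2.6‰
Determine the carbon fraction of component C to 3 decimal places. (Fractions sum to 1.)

0.237

Let f_C and f_B be the unknown fractions; fractions sum to 1 so f_C + f_B = 0.773.
Mass balance: Σ fᵢ·δᵢ = δ_bulk ⇒ f_C·(2.6) + f_B·(-60.6) = -47.6 − (-15.754) = -31.846
Substitute f_B = 0.773 − f_C:
f_C·(2.6 − -60.6) = -31.846 − 0.773×(-60.6) = 14.998
f_C = 14.998 / 63.2 = 0.2373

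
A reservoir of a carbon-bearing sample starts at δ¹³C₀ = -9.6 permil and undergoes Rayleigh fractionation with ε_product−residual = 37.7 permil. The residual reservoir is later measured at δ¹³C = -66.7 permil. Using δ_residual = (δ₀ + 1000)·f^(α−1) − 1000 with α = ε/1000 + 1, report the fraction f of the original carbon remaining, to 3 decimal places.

0.207

α − 1 = ε/1000 = 0.0377
(δ_res + 1000)/(δ₀ + 1000) = (-66.7 + 1000)/(-9.6 + 1000) = 933.3/990.4 = 0.942347
f = 0.942347^(1/0.0377) = exp(ln(0.942347)/0.0377) = exp(-0.05938/0.0377)
f = exp(-1.5751) = 0.2070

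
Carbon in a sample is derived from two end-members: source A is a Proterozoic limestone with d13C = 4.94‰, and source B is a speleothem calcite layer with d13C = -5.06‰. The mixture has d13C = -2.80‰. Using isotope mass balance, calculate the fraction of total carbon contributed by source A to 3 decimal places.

0.226

δ_mix = f_A·δ_A + (1 − f_A)·δ_B  ⇒  f_A = (δ_mix − δ_B)/(δ_A − δ_B)
f_A = (-2.80 − (-5.06)) / (4.94 − (-5.06))
f_A = 2.26 / 10.00 = 0.2260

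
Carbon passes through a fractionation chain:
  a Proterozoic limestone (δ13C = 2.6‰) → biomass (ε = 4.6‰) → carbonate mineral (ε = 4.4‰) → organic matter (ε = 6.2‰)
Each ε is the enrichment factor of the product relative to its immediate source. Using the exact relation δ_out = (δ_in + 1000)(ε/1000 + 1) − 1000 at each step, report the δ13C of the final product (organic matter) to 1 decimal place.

17.9‰

step 1: δ = (2.60 + 1000)·(4.6/1000 + 1) − 1000 = 7.21‰
step 2: δ = (7.21 + 1000)·(4.4/1000 + 1) − 1000 = 11.64‰
step 3: δ = (11.64 + 1000)·(6.2/1000 + 1) − 1000 = 17.92‰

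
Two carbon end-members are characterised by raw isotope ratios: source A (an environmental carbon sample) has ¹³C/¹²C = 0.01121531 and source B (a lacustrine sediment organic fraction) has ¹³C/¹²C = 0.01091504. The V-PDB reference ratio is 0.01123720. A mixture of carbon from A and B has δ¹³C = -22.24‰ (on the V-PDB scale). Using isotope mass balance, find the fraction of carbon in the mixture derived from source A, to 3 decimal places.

δ_A = (0.01121531/0.01123720 − 1)×1000 = (0.998052 − 1)×1000 = -1.948‰
δ_B = (0.01091504/0.01123720 − 1)×1000 = (0.971331 − 1)×1000 = -28.669‰
f_A = (δ_mix − δ_B)/(δ_A − δ_B) = (-22.24 − (-28.669))/(-1.948 − (-28.669))
f_A = 6.429 / 26.721 = 0.2406

0.241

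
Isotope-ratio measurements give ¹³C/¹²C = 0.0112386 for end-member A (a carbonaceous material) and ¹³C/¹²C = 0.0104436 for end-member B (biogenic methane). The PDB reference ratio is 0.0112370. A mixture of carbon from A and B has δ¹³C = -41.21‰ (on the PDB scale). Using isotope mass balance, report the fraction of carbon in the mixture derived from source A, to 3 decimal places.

0.416

δ_A = (0.0112386/0.0112370 − 1)×1000 = (1.000142 − 1)×1000 = 0.142‰
δ_B = (0.0104436/0.0112370 − 1)×1000 = (0.929394 − 1)×1000 = -70.606‰
f_A = (δ_mix − δ_B)/(δ_A − δ_B) = (-41.21 − (-70.606))/(0.142 − (-70.606))
f_A = 29.396 / 70.748 = 0.4155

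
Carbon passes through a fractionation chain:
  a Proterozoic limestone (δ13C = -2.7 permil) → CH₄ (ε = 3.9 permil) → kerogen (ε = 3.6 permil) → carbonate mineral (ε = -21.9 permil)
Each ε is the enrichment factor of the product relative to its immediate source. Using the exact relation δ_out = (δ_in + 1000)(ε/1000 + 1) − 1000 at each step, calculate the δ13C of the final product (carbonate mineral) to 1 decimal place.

step 1: δ = (-2.70 + 1000)·(3.9/1000 + 1) − 1000 = 1.19 permil
step 2: δ = (1.19 + 1000)·(3.6/1000 + 1) − 1000 = 4.79 permil
step 3: δ = (4.79 + 1000)·(-21.9/1000 + 1) − 1000 = -17.21 permil

-17.2 permil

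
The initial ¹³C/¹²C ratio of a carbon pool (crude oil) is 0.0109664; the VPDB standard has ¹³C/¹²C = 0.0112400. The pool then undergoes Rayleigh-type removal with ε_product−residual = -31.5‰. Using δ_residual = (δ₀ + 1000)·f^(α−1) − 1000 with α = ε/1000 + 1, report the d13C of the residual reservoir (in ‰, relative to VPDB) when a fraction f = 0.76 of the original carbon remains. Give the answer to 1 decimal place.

-15.9‰

δ₀ = (0.0109664/0.0112400 − 1)×1000 = (0.975658 − 1)×1000 = -24.342‰
α − 1 = ε/1000 = -0.0315
f^(α−1) = 0.76^(-0.0315) = 1.008682
δ_res = (-24.342 + 1000) × 1.008682 − 1000 = 984.129 − 1000 = -15.87‰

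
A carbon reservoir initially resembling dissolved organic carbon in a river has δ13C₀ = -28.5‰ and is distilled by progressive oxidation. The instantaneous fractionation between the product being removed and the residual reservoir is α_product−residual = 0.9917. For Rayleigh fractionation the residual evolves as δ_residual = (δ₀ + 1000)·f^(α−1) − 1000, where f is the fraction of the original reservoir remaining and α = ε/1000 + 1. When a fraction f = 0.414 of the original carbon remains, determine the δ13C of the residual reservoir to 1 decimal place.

Rayleigh residual: δ_res = (δ₀ + 1000)·f^(α−1) − 1000
α − 1 = -0.00830
f^(α−1) = 0.414^(-0.00830) = 1.007347
δ_res = (-28.5 + 1000) × 1.007347 − 1000 = 978.637 − 1000 = -21.36‰

-21.4‰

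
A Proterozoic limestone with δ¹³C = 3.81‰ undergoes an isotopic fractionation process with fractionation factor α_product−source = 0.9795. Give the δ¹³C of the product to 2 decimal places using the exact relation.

-16.77‰

δ_product = (δ_source + 1000)·α − 1000
δ_product = (3.81 + 1000) × 0.9795 − 1000
δ_product = 983.232 − 1000 = -16.768‰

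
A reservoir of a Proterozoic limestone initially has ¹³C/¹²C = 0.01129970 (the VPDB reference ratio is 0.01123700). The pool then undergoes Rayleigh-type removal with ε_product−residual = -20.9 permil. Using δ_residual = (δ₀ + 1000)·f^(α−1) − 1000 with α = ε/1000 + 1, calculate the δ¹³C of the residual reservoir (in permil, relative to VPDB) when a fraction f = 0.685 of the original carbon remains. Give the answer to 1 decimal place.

δ₀ = (0.01129970/0.01123700 − 1)×1000 = (1.005580 − 1)×1000 = 5.580 permil
α − 1 = ε/1000 = -0.0209
f^(α−1) = 0.685^(-0.0209) = 1.007939
δ_res = (5.580 + 1000) × 1.007939 − 1000 = 1013.563 − 1000 = 13.56 permil

13.6 permil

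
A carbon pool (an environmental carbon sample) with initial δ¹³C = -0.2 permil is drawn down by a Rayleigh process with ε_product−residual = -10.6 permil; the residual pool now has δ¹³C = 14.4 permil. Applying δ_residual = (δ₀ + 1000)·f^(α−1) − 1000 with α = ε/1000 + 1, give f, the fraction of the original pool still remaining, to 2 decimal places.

α − 1 = ε/1000 = -0.0106
(δ_res + 1000)/(δ₀ + 1000) = (14.4 + 1000)/(-0.2 + 1000) = 1014.4/999.8 = 1.014603
f = 1.014603^(1/-0.0106) = exp(ln(1.014603)/-0.0106) = exp(0.01450/-0.0106)
f = exp(-1.3677) = 0.2547

0.25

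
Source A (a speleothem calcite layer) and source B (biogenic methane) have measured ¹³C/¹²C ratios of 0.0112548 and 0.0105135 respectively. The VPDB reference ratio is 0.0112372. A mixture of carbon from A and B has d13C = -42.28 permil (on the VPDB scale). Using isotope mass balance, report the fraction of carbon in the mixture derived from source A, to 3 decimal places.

δ_A = (0.0112548/0.0112372 − 1)×1000 = (1.001566 − 1)×1000 = 1.566 permil
δ_B = (0.0105135/0.0112372 − 1)×1000 = (0.935598 − 1)×1000 = -64.402 permil
f_A = (δ_mix − δ_B)/(δ_A − δ_B) = (-42.28 − (-64.402))/(1.566 − (-64.402))
f_A = 22.122 / 65.968 = 0.3353

0.335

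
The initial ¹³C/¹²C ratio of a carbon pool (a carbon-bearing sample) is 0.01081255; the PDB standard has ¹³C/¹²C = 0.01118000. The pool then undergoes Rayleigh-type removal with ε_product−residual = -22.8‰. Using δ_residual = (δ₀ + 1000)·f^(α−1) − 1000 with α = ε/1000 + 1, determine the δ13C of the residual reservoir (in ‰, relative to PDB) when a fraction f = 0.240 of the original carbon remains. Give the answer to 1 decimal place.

δ₀ = (0.01081255/0.01118000 − 1)×1000 = (0.967133 − 1)×1000 = -32.867‰
α − 1 = ε/1000 = -0.0228
f^(α−1) = 0.240^(-0.0228) = 1.033073
δ_res = (-32.867 + 1000) × 1.033073 − 1000 = 999.120 − 1000 = -0.88‰

-0.9‰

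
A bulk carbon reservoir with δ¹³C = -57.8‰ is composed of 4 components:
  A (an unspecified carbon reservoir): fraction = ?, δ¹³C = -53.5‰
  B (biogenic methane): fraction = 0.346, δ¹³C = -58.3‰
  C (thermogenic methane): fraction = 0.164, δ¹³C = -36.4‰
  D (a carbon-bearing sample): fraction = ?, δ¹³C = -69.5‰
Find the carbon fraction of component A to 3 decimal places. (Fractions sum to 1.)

0.150

Let f_A and f_D be the unknown fractions; fractions sum to 1 so f_A + f_D = 0.490.
Mass balance: Σ fᵢ·δᵢ = δ_bulk ⇒ f_A·(-53.5) + f_D·(-69.5) = -57.8 − (-26.141) = -31.659
Substitute f_D = 0.490 − f_A:
f_A·(-53.5 − -69.5) = -31.659 − 0.490×(-69.5) = 2.396
f_A = 2.396 / 16.0 = 0.1498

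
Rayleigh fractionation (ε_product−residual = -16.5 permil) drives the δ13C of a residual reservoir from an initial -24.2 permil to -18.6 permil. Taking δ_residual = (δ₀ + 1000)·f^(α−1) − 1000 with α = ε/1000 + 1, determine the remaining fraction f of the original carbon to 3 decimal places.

0.707

α − 1 = ε/1000 = -0.0165
(δ_res + 1000)/(δ₀ + 1000) = (-18.6 + 1000)/(-24.2 + 1000) = 981.4/975.8 = 1.005739
f = 1.005739^(1/-0.0165) = exp(ln(1.005739)/-0.0165) = exp(0.00572/-0.0165)
f = exp(-0.3468) = 0.7069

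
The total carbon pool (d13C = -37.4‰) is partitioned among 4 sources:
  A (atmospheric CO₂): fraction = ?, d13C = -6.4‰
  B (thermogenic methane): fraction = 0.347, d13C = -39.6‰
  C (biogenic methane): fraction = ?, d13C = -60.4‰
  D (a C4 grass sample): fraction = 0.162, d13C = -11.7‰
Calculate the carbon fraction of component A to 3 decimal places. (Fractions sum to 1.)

Let f_A and f_C be the unknown fractions; fractions sum to 1 so f_A + f_C = 0.491.
Mass balance: Σ fᵢ·δᵢ = δ_bulk ⇒ f_A·(-6.4) + f_C·(-60.4) = -37.4 − (-15.637) = -21.763
Substitute f_C = 0.491 − f_A:
f_A·(-6.4 − -60.4) = -21.763 − 0.491×(-60.4) = 7.893
f_A = 7.893 / 54.0 = 0.1462

0.146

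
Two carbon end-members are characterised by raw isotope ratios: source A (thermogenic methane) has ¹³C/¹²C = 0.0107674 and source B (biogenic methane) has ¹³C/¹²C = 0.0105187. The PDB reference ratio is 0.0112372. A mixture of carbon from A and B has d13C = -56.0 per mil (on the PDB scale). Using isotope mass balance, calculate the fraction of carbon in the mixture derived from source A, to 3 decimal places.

0.359

δ_A = (0.0107674/0.0112372 − 1)×1000 = (0.958192 − 1)×1000 = -41.808 per mil
δ_B = (0.0105187/0.0112372 − 1)×1000 = (0.936061 − 1)×1000 = -63.939 per mil
f_A = (δ_mix − δ_B)/(δ_A − δ_B) = (-56.0 − (-63.939))/(-41.808 − (-63.939))
f_A = 7.939 / 22.132 = 0.3587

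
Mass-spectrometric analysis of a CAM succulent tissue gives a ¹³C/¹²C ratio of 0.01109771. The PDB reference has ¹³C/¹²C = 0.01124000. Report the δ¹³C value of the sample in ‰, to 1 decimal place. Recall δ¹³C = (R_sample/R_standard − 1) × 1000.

δ¹³C = (R_sample / R_standard − 1) × 1000
R_sample / R_standard = 0.01109771 / 0.01124000 = 0.987341
δ¹³C = (0.987341 − 1) × 1000 = -12.66‰

-12.7‰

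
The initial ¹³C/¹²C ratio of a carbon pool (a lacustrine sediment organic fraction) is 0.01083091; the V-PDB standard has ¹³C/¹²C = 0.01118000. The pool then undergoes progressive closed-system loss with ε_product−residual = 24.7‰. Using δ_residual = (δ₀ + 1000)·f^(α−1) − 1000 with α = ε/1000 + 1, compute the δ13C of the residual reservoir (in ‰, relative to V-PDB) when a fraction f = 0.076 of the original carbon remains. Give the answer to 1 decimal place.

-91.0‰

δ₀ = (0.01083091/0.01118000 − 1)×1000 = (0.968775 − 1)×1000 = -31.225‰
α − 1 = ε/1000 = 0.0247
f^(α−1) = 0.076^(0.0247) = 0.938331
δ_res = (-31.225 + 1000) × 0.938331 − 1000 = 909.032 − 1000 = -90.97‰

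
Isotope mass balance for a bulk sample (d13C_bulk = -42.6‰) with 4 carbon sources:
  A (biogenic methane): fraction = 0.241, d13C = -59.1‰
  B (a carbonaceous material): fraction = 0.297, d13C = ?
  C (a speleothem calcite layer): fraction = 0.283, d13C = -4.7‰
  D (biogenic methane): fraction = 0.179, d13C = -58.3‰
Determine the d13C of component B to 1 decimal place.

-55.9‰

Isotope mass balance: δ_bulk = Σ fᵢ·δᵢ.
-42.6 = 0.241×(-59.1) + 0.297×δ_B + 0.283×(-4.7) + 0.179×(-58.3)
0.297·δ_B = -42.6 − (-26.009) = -16.591
δ_B = -16.591 / 0.297 = -55.86‰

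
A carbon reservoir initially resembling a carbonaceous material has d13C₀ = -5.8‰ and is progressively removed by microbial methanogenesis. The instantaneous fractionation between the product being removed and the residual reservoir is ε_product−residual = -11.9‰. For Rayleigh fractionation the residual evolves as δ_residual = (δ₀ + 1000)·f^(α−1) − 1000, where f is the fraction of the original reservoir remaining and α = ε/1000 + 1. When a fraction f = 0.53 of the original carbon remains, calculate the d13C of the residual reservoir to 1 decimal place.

1.7‰

Rayleigh residual: δ_res = (δ₀ + 1000)·f^(α−1) − 1000
α = ε/1000 + 1 = 0.98810, so α − 1 = -0.01190
f^(α−1) = 0.53^(-0.01190) = 1.007584
δ_res = (-5.8 + 1000) × 1.007584 − 1000 = 1001.740 − 1000 = 1.74‰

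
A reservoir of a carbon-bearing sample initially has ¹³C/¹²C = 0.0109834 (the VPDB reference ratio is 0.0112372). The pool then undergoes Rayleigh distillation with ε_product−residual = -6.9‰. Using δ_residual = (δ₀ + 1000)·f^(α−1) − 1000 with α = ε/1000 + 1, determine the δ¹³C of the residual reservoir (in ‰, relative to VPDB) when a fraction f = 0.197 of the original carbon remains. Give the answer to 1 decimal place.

δ₀ = (0.0109834/0.0112372 − 1)×1000 = (0.977414 − 1)×1000 = -22.586‰
α − 1 = ε/1000 = -0.0069
f^(α−1) = 0.197^(-0.0069) = 1.011272
δ_res = (-22.586 + 1000) × 1.011272 − 1000 = 988.432 − 1000 = -11.57‰

-11.6‰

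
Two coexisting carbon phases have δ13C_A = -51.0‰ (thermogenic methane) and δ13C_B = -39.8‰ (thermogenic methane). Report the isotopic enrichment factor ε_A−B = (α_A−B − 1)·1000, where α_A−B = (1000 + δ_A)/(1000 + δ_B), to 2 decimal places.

-11.66‰

α_A−B = (1000 + -51.0) / (1000 + -39.8) = 949.0 / 960.2 = 0.988336
ε_A−B = (0.988336 − 1) × 1000 = -11.664‰
(The approximation ε ≈ δ_A − δ_B would give -11.2‰.)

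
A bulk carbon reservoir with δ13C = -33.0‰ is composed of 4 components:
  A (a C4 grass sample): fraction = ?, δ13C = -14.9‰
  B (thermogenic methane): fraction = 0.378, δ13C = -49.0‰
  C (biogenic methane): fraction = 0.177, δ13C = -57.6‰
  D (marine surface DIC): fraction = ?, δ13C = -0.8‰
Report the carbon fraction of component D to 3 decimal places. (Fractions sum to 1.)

0.167

Let f_D and f_A be the unknown fractions; fractions sum to 1 so f_D + f_A = 0.445.
Mass balance: Σ fᵢ·δᵢ = δ_bulk ⇒ f_D·(-0.8) + f_A·(-14.9) = -33.0 − (-28.717) = -4.283
Substitute f_A = 0.445 − f_D:
f_D·(-0.8 − -14.9) = -4.283 − 0.445×(-14.9) = 2.348
f_D = 2.348 / 14.1 = 0.1665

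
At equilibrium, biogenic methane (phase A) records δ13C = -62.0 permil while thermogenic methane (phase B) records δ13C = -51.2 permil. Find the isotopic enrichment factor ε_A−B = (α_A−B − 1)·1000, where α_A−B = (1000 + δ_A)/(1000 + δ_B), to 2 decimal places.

α_A−B = (1000 + -62.0) / (1000 + -51.2) = 938.0 / 948.8 = 0.988617
ε_A−B = (0.988617 − 1) × 1000 = -11.383 permil
(The approximation ε ≈ δ_A − δ_B would give -10.8 permil.)

-11.38 permil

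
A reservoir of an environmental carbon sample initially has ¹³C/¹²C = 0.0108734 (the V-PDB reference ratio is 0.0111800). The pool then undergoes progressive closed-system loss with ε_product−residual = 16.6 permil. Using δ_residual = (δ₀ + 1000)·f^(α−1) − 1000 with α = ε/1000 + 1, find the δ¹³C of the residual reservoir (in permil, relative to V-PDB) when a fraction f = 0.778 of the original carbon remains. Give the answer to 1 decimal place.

δ₀ = (0.0108734/0.0111800 − 1)×1000 = (0.972576 − 1)×1000 = -27.424 permil
α − 1 = ε/1000 = 0.0166
f^(α−1) = 0.778^(0.0166) = 0.995842
δ_res = (-27.424 + 1000) × 0.995842 − 1000 = 968.532 − 1000 = -31.47 permil

-31.5 permil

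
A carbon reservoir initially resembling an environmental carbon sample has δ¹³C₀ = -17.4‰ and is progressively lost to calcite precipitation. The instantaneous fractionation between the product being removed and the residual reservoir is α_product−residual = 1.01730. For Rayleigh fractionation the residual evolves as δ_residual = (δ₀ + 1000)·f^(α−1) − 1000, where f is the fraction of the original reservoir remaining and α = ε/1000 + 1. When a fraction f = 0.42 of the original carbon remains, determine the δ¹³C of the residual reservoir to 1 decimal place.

-32.0‰

Rayleigh residual: δ_res = (δ₀ + 1000)·f^(α−1) − 1000
α − 1 = 0.01730
f^(α−1) = 0.42^(0.01730) = 0.985104
δ_res = (-17.4 + 1000) × 0.985104 − 1000 = 967.963 − 1000 = -32.04‰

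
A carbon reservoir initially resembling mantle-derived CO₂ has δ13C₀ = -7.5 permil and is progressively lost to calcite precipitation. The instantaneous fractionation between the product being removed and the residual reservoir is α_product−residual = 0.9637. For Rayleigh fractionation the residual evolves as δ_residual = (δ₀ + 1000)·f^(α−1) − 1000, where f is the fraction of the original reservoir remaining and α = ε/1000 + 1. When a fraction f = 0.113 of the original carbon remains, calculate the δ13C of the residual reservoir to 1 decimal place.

Rayleigh residual: δ_res = (δ₀ + 1000)·f^(α−1) − 1000
α − 1 = -0.03630
f^(α−1) = 0.113^(-0.03630) = 1.082364
δ_res = (-7.5 + 1000) × 1.082364 − 1000 = 1074.246 − 1000 = 74.25 permil

74.2 permil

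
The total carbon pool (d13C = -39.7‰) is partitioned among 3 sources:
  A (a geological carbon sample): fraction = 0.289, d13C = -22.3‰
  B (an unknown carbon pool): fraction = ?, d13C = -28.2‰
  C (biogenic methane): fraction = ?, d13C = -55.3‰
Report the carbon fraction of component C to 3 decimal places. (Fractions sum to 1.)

0.487

Let f_C and f_B be the unknown fractions; fractions sum to 1 so f_C + f_B = 0.711.
Mass balance: Σ fᵢ·δᵢ = δ_bulk ⇒ f_C·(-55.3) + f_B·(-28.2) = -39.7 − (-6.445) = -33.255
Substitute f_B = 0.711 − f_C:
f_C·(-55.3 − -28.2) = -33.255 − 0.711×(-28.2) = -13.205
f_C = -13.205 / -27.1 = 0.4873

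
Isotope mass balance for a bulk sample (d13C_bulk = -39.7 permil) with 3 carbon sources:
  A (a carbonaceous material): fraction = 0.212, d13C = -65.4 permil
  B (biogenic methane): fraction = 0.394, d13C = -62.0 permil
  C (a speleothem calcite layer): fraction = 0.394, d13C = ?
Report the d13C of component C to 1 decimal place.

Isotope mass balance: δ_bulk = Σ fᵢ·δᵢ.
-39.7 = 0.212×(-65.4) + 0.394×(-62.0) + 0.394×δ_C
0.394·δ_C = -39.7 − (-38.293) = -1.407
δ_C = -1.407 / 0.394 = -3.57 permil

-3.6 permil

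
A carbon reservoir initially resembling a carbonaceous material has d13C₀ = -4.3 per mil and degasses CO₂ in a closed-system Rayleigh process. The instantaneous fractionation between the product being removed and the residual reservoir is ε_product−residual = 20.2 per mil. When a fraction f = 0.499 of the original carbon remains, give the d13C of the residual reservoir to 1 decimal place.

Rayleigh residual: δ_res = (δ₀ + 1000)·f^(α−1) − 1000
α = ε/1000 + 1 = 1.02020, so α − 1 = 0.02020
f^(α−1) = 0.499^(0.02020) = 0.986056
δ_res = (-4.3 + 1000) × 0.986056 − 1000 = 981.816 − 1000 = -18.18 per mil

-18.2 per mil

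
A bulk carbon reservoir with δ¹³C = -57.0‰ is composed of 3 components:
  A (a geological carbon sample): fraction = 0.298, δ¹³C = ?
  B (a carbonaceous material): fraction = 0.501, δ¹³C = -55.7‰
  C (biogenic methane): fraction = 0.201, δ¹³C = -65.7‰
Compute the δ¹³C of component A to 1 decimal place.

-53.3‰

Isotope mass balance: δ_bulk = Σ fᵢ·δᵢ.
-57.0 = 0.298×δ_A + 0.501×(-55.7) + 0.201×(-65.7)
0.298·δ_A = -57.0 − (-41.111) = -15.889
δ_A = -15.889 / 0.298 = -53.32‰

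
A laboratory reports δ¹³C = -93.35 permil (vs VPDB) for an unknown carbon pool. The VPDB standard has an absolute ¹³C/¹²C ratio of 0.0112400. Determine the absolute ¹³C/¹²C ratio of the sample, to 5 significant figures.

R_sample = R_standard × (δ¹³C/1000 + 1)
R_sample = 0.0112400 × (-93.35/1000 + 1) = 0.0112400 × 0.906650
R_sample = 0.0101907

0.010191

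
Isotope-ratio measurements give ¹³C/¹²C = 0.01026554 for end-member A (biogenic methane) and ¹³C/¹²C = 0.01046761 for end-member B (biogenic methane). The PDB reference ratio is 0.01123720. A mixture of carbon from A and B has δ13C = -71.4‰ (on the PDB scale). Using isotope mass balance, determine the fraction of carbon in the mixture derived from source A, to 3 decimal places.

0.162

δ_A = (0.01026554/0.01123720 − 1)×1000 = (0.913532 − 1)×1000 = -86.468‰
δ_B = (0.01046761/0.01123720 − 1)×1000 = (0.931514 − 1)×1000 = -68.486‰
f_A = (δ_mix − δ_B)/(δ_A − δ_B) = (-71.4 − (-68.486))/(-86.468 − (-68.486))
f_A = -2.914 / -17.982 = 0.1621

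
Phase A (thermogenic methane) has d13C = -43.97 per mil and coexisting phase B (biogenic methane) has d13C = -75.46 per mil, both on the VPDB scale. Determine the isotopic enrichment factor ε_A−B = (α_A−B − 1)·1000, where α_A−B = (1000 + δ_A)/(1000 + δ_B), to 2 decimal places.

34.06 per mil

α_A−B = (1000 + -43.97) / (1000 + -75.46) = 956.03 / 924.54 = 1.034060
ε_A−B = (1.034060 − 1) × 1000 = 34.060 per mil
(The approximation ε ≈ δ_A − δ_B would give 31.49 per mil.)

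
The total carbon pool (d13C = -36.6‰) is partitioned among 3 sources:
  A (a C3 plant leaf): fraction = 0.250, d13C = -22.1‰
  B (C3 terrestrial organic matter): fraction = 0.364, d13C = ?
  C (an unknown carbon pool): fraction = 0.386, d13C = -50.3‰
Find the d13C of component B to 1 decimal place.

Isotope mass balance: δ_bulk = Σ fᵢ·δᵢ.
-36.6 = 0.250×(-22.1) + 0.364×δ_B + 0.386×(-50.3)
0.364·δ_B = -36.6 − (-24.941) = -11.659
δ_B = -11.659 / 0.364 = -32.03‰

-32.0‰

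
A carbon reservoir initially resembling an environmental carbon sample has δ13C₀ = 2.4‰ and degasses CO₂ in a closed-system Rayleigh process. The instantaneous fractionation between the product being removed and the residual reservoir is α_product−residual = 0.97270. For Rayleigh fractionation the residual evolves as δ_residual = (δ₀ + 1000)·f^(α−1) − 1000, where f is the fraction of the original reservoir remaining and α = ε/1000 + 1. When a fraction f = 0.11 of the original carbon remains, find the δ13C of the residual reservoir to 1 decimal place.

64.7‰

Rayleigh residual: δ_res = (δ₀ + 1000)·f^(α−1) − 1000
α − 1 = -0.02730
f^(α−1) = 0.11^(-0.02730) = 1.062111
δ_res = (2.4 + 1000) × 1.062111 − 1000 = 1064.660 − 1000 = 64.66‰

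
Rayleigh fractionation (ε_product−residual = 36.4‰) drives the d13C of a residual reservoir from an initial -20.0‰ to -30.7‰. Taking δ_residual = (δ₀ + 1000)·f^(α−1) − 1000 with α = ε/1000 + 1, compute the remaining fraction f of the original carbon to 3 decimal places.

0.740

α − 1 = ε/1000 = 0.0364
(δ_res + 1000)/(δ₀ + 1000) = (-30.7 + 1000)/(-20.0 + 1000) = 969.3/980.0 = 0.989082
f = 0.989082^(1/0.0364) = exp(ln(0.989082)/0.0364) = exp(-0.01098/0.0364)
f = exp(-0.3016) = 0.7396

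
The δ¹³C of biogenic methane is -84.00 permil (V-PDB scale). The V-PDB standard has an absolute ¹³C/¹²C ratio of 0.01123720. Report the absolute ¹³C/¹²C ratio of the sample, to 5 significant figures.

R_sample = R_standard × (δ¹³C/1000 + 1)
R_sample = 0.01123720 × (-84.00/1000 + 1) = 0.01123720 × 0.916000
R_sample = 0.0102933

0.010293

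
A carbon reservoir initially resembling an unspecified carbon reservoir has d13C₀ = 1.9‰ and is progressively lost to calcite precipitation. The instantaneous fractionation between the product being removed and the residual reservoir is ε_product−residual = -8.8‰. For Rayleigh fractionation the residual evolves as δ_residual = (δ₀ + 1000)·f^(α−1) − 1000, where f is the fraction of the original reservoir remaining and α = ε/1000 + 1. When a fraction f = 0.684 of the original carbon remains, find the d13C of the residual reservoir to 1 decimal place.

Rayleigh residual: δ_res = (δ₀ + 1000)·f^(α−1) − 1000
α = ε/1000 + 1 = 0.99120, so α − 1 = -0.00880
f^(α−1) = 0.684^(-0.00880) = 1.003348
δ_res = (1.9 + 1000) × 1.003348 − 1000 = 1005.254 − 1000 = 5.25‰

5.3‰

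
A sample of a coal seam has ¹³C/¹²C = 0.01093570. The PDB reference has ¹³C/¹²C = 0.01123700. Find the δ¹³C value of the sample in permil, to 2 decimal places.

-26.81 permil

δ¹³C = (R_sample / R_standard − 1) × 1000
R_sample / R_standard = 0.01093570 / 0.01123700 = 0.973187
δ¹³C = (0.973187 − 1) × 1000 = -26.813 permil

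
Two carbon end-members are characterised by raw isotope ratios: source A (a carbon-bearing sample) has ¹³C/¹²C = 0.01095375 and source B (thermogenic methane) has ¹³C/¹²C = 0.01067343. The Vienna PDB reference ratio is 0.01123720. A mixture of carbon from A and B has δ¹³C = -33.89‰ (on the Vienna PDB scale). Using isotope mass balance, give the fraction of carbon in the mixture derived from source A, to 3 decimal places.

0.653

δ_A = (0.01095375/0.01123720 − 1)×1000 = (0.974776 − 1)×1000 = -25.224‰
δ_B = (0.01067343/0.01123720 − 1)×1000 = (0.949830 − 1)×1000 = -50.170‰
f_A = (δ_mix − δ_B)/(δ_A − δ_B) = (-33.89 − (-50.170))/(-25.224 − (-50.170))
f_A = 16.280 / 24.946 = 0.6526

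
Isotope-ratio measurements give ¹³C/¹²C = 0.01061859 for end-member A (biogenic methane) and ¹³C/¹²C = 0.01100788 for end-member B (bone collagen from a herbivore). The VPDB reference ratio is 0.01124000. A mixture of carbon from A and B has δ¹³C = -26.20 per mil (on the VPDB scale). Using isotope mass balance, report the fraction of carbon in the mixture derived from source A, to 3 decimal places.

δ_A = (0.01061859/0.01124000 − 1)×1000 = (0.944714 − 1)×1000 = -55.286 per mil
δ_B = (0.01100788/0.01124000 − 1)×1000 = (0.979349 − 1)×1000 = -20.651 per mil
f_A = (δ_mix − δ_B)/(δ_A − δ_B) = (-26.20 − (-20.651))/(-55.286 − (-20.651))
f_A = -5.549 / -34.634 = 0.1602

0.160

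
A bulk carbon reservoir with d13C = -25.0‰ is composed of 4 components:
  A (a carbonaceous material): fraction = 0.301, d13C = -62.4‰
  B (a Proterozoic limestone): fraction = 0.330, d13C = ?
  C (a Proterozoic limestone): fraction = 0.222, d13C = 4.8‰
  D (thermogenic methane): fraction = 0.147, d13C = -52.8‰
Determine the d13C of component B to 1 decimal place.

Isotope mass balance: δ_bulk = Σ fᵢ·δᵢ.
-25.0 = 0.301×(-62.4) + 0.330×δ_B + 0.222×(4.8) + 0.147×(-52.8)
0.330·δ_B = -25.0 − (-25.478) = 0.478
δ_B = 0.478 / 0.330 = 1.45‰

1.4‰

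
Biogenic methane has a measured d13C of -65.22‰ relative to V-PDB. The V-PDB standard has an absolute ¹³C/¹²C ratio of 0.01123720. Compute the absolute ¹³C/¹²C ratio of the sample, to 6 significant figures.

R_sample = R_standard × (d13C/1000 + 1)
R_sample = 0.01123720 × (-65.22/1000 + 1) = 0.01123720 × 0.934780
R_sample = 0.0105043

0.0105043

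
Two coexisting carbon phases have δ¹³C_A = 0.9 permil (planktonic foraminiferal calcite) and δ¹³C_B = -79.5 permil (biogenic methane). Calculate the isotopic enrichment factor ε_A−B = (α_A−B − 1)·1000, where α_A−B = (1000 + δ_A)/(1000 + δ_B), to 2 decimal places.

87.34 permil

α_A−B = (1000 + 0.9) / (1000 + -79.5) = 1000.9 / 920.5 = 1.087344
ε_A−B = (1.087344 − 1) × 1000 = 87.344 permil
(The approximation ε ≈ δ_A − δ_B would give 80.4 permil.)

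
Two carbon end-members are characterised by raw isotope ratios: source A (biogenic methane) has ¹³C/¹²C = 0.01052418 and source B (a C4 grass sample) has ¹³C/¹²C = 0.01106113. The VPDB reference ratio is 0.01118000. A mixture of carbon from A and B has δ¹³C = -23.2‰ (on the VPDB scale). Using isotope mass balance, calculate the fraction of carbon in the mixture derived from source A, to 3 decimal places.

0.262

δ_A = (0.01052418/0.01118000 − 1)×1000 = (0.941340 − 1)×1000 = -58.660‰
δ_B = (0.01106113/0.01118000 − 1)×1000 = (0.989368 − 1)×1000 = -10.632‰
f_A = (δ_mix − δ_B)/(δ_A − δ_B) = (-23.2 − (-10.632))/(-58.660 − (-10.632))
f_A = -12.568 / -48.028 = 0.2617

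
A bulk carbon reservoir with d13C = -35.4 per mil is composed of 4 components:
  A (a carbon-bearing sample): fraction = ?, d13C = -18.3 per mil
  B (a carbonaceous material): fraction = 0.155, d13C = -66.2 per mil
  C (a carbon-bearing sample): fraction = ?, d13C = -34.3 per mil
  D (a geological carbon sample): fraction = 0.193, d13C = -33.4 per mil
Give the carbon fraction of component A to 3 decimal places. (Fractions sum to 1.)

Let f_A and f_C be the unknown fractions; fractions sum to 1 so f_A + f_C = 0.652.
Mass balance: Σ fᵢ·δᵢ = δ_bulk ⇒ f_A·(-18.3) + f_C·(-34.3) = -35.4 − (-16.707) = -18.693
Substitute f_C = 0.652 − f_A:
f_A·(-18.3 − -34.3) = -18.693 − 0.652×(-34.3) = 3.671
f_A = 3.671 / 16.0 = 0.2294

0.229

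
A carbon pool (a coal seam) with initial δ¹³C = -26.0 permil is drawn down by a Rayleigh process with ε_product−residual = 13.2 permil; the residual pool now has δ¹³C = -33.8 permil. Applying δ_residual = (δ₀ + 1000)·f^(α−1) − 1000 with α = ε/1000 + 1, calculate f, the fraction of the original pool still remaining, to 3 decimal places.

0.544

α − 1 = ε/1000 = 0.0132
(δ_res + 1000)/(δ₀ + 1000) = (-33.8 + 1000)/(-26.0 + 1000) = 966.2/974.0 = 0.991992
f = 0.991992^(1/0.0132) = exp(ln(0.991992)/0.0132) = exp(-0.00804/0.0132)
f = exp(-0.6091) = 0.5438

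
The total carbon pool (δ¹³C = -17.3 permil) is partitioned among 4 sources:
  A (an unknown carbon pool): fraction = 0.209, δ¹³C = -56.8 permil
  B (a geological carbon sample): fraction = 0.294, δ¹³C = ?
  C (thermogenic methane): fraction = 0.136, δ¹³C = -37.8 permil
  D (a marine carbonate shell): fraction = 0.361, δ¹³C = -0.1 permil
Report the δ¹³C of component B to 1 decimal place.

-0.9 permil

Isotope mass balance: δ_bulk = Σ fᵢ·δᵢ.
-17.3 = 0.209×(-56.8) + 0.294×δ_B + 0.136×(-37.8) + 0.361×(-0.1)
0.294·δ_B = -17.3 − (-17.048) = -0.252
δ_B = -0.252 / 0.294 = -0.86 permil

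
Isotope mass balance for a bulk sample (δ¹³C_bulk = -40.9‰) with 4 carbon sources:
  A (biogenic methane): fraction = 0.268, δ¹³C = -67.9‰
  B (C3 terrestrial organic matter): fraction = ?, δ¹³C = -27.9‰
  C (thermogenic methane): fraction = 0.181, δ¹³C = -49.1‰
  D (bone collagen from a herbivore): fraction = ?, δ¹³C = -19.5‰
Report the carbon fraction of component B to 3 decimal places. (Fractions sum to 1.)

Let f_B and f_D be the unknown fractions; fractions sum to 1 so f_B + f_D = 0.551.
Mass balance: Σ fᵢ·δᵢ = δ_bulk ⇒ f_B·(-27.9) + f_D·(-19.5) = -40.9 − (-27.084) = -13.816
Substitute f_D = 0.551 − f_B:
f_B·(-27.9 − -19.5) = -13.816 − 0.551×(-19.5) = -3.071
f_B = -3.071 / -8.4 = 0.3656

0.366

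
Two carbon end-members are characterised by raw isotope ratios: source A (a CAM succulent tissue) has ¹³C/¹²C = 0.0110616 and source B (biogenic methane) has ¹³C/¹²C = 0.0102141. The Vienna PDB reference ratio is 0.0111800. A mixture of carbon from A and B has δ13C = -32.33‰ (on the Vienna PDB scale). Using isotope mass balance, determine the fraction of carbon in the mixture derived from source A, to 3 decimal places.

δ_A = (0.0110616/0.0111800 − 1)×1000 = (0.989410 − 1)×1000 = -10.590‰
δ_B = (0.0102141/0.0111800 − 1)×1000 = (0.913605 − 1)×1000 = -86.395‰
f_A = (δ_mix − δ_B)/(δ_A − δ_B) = (-32.33 − (-86.395))/(-10.590 − (-86.395))
f_A = 54.065 / 75.805 = 0.7132

0.713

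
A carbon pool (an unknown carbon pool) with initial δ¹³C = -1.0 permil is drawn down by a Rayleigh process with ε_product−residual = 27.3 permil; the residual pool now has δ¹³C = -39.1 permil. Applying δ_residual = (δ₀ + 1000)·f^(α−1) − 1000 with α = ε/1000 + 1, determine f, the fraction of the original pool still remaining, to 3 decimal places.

0.241

α − 1 = ε/1000 = 0.0273
(δ_res + 1000)/(δ₀ + 1000) = (-39.1 + 1000)/(-1.0 + 1000) = 960.9/999.0 = 0.961862
f = 0.961862^(1/0.0273) = exp(ln(0.961862)/0.0273) = exp(-0.03888/0.0273)
f = exp(-1.4243) = 0.2407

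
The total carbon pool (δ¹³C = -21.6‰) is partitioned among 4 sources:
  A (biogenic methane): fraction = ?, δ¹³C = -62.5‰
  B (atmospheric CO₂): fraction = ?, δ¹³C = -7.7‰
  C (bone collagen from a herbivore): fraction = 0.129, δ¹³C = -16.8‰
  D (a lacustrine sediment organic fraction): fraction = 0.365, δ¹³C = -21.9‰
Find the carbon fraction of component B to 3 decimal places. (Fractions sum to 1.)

0.368

Let f_B and f_A be the unknown fractions; fractions sum to 1 so f_B + f_A = 0.506.
Mass balance: Σ fᵢ·δᵢ = δ_bulk ⇒ f_B·(-7.7) + f_A·(-62.5) = -21.6 − (-10.161) = -11.439
Substitute f_A = 0.506 − f_B:
f_B·(-7.7 − -62.5) = -11.439 − 0.506×(-62.5) = 20.186
f_B = 20.186 / 54.8 = 0.3684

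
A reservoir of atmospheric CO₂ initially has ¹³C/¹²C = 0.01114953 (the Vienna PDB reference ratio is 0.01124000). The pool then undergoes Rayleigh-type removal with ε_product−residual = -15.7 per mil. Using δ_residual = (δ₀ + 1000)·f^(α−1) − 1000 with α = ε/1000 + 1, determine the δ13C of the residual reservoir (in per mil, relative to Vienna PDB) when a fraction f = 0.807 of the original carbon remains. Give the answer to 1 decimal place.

δ₀ = (0.01114953/0.01124000 − 1)×1000 = (0.991951 − 1)×1000 = -8.049 per mil
α − 1 = ε/1000 = -0.0157
f^(α−1) = 0.807^(-0.0157) = 1.003372
δ_res = (-8.049 + 1000) × 1.003372 − 1000 = 995.296 − 1000 = -4.70 per mil

-4.7 per mil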